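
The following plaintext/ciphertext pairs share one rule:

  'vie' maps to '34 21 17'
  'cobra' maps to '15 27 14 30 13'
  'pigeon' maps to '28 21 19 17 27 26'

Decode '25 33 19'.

mug

v is letter #22 and maps to 34: an offset of 12. The number is (letter's place in the alphabet, a=1) + 12.
Undoing it on 25 33 19: 25→(25−12)÷1=13=m, 33→(33−12)÷1=21=u, 19→(19−12)÷1=7=g.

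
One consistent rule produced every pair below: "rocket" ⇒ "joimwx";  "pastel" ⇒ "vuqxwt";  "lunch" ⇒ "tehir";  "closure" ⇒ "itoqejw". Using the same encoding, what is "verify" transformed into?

This is an affine cipher: with a=0,…,z=25, each position x becomes (7x+20) mod 26.
For verify: v(21)→7·21+20≡11=l; e(4)→7·4+20≡22=w; r(17)→7·17+20≡9=j; i(8)→7·8+20≡24=y; f(5)→7·5+20≡3=d; y(24)→7·24+20≡6=g (all mod 26).

lwjydg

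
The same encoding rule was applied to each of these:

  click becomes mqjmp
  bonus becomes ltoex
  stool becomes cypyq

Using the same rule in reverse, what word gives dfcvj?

table

Shifts by position in click: pos 0: c→m (+10), pos 1: l→q (+5), pos 2: i→j (+1), pos 3: c→m (+10), pos 4: k→p (+5) — repeating every 3. A repeating key of period 3 is used — shifts +10, +5, +1 over and over.
Undoing it on dfcvj: d−10=t, f−5=a, c−1=b, v−10=l, j−5=e.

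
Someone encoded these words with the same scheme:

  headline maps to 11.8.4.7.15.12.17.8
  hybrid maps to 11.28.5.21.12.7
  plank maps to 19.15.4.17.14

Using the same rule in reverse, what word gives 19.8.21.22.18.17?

person

h is letter #8 and maps to 11: an offset of 3. The number is (letter's place in the alphabet, a=1) + 3.
Decoding 19.8.21.22.18.17: 19→(19−3)÷1=16=p, 8→(8−3)÷1=5=e, 21→(21−3)÷1=18=r, 22→(22−3)÷1=19=s, 18→(18−3)÷1=15=o, 17→(17−3)÷1=14=n.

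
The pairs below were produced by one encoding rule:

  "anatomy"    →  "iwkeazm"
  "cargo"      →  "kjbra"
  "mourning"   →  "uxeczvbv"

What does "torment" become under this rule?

bxbxqah

In anatomy: a→i is +8, n→w is +9, a→k is +10, t→e is +11 — the shift increases by 1 each position. Letter i (0-indexed) is shifted by i+8, so successive shifts are 8, 9, 10, ….
For torment: t+8=b, o+9=x, r+10=b, m+11=x, e+12=q, n+13=a, t+14=h.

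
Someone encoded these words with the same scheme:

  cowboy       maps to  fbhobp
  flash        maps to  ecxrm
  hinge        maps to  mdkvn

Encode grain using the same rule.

c(2)→f(5) and o(14)→b(1) fit y≡17x+23 (mod 26); the inverse of 17 mod 26 is 23. Treating letters as 0–25, the rule is x ↦ 17x + 23 (mod 26).
For grain: g(6)→17·6+23≡21=v; r(17)→17·17+23≡0=a; a(0)→17·0+23≡23=x; i(8)→17·8+23≡3=d; n(13)→17·13+23≡10=k (all mod 26).

vaxdk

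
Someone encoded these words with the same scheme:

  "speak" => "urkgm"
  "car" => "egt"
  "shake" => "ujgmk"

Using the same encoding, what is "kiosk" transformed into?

mouum

The shift depends on letter class: consonant s→u is +2, but vowel e→k is +6. Two shifts are in play — +6 for a/e/i/o/u, +2 for every other letter.
On kiosk: k(cons)+2=m, i(vowel)+6=o, o(vowel)+6=u, s(cons)+2=u, k(cons)+2=m.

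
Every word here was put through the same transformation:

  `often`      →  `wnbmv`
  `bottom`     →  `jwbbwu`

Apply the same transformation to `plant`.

xtivb

Compare letters: o→w is +8, f→n is +8, t→b is +8 — a constant shift. Every letter moves 8 places later in the alphabet, wrapping around z→a.
On plant: p+8=x, l+8=t, a+8=i, n+8=v, t+8=b.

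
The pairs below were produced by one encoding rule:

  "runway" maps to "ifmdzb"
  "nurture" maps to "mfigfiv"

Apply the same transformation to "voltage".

Each pair mirrors across the alphabet (r↔i, u↔f, n↔m): positions sum to 25. Each letter is replaced by its mirror in the alphabet: a↔z, b↔y, c↔x, and so on (the Atbash cipher).
On voltage: v↔e, o↔l, l↔o, t↔g, a↔z, g↔t, e↔v.

elogztv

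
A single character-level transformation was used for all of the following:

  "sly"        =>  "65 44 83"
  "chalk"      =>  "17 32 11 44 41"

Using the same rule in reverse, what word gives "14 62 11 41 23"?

brake

The formula is n = 3×(alphabet index, a=1) + 8.
Undoing it on 14 62 11 41 23: 14→(14−8)÷3=2=b, 62→(62−8)÷3=18=r, 11→(11−8)÷3=1=a, 41→(41−8)÷3=11=k, 23→(23−8)÷3=5=e.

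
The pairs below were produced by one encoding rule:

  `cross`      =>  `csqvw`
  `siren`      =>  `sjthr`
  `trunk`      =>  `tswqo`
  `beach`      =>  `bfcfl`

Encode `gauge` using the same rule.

gbwji

In cross: c→c is +0, r→s is +1, o→q is +2, s→v is +3 — the shift increases by 1 each position. Letter i (0-indexed) is shifted by i+0, so successive shifts are 0, 1, 2, ….
For gauge: g+0=g, a+1=b, u+2=w, g+3=j, e+4=i.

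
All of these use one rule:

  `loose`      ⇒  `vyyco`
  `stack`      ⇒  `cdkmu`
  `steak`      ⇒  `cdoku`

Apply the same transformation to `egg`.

Compare letters: l→v is +10, o→y is +10, o→y is +10 — a constant shift. Each letter is shifted forward by 10 in the alphabet (a Caesar shift of +10).
For egg: e+10=o, g+10=q, g+10=q.

oqq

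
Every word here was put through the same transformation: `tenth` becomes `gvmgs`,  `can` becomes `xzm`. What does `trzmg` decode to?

Each pair mirrors across the alphabet (t↔g, e↔v, n↔m): positions sum to 25. This is the alphabet-reversal cipher (Atbash): a becomes z, b becomes y, etc.
Undoing it on trzmg: t↔g, r↔i, z↔a, m↔n, g↔t.

giant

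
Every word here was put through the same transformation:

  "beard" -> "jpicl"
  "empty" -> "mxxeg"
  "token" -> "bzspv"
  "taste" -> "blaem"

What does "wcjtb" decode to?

A repeating key of period 2 is used — shifts +8, +11 over and over.
Reversing it on wcjtb: w−8=o, c−11=r, j−8=b, t−11=i, b−8=t.

orbit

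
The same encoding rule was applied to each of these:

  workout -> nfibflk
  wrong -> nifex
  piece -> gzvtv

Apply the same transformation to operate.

Compare letters: w→n is +17, o→f is +17, r→i is +17 — a constant shift. It's a constant shift of +17 (ROT17).
Applying it to operate: o+17=f, p+17=g, e+17=v, r+17=i, a+17=r, t+17=k, e+17=v.

fgvirkv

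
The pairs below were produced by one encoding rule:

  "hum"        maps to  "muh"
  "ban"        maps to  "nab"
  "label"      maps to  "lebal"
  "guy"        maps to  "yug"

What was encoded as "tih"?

hit

The output letters match the input read backwards: hum reversed is muh. It's just the letters in reverse order.
Decoding tih: then reverse → hit.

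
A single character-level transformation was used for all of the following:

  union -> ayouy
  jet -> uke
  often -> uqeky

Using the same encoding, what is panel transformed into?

The shift depends on letter class: consonant n→y is +11, but vowel u→a is +6. Two shifts are in play — +6 for a/e/i/o/u, +11 for every other letter.
On panel: p(cons)+11=a, a(vowel)+6=g, n(cons)+11=y, e(vowel)+6=k, l(cons)+11=w.

agykw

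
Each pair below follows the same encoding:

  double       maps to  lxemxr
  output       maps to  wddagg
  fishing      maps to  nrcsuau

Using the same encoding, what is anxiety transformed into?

iwhtqgm

Letter i (0-indexed) is shifted by i+8, so successive shifts are 8, 9, 10, ….
For anxiety: a+8=i, n+9=w, x+10=h, i+11=t, e+12=q, t+13=g, y+14=m.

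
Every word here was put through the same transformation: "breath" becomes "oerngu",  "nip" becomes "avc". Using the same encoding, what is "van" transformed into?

ina

Every letter moves 13 places later in the alphabet, wrapping around z→a.
Applying it to van: v+13=i, a+13=n, n+13=a.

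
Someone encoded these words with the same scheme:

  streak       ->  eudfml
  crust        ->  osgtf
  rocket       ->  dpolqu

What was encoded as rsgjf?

fruit

A repeating key of period 2 is used — shifts +12, +1 over and over.
Undoing it on rsgjf: r−12=f, s−1=r, g−12=u, j−1=i, f−12=t.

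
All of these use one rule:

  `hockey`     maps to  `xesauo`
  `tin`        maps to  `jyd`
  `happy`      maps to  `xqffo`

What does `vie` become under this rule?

lyu

Each letter is shifted forward by 16 in the alphabet (a Caesar shift of +16).
On vie: v+16=l, i+16=y, e+16=u.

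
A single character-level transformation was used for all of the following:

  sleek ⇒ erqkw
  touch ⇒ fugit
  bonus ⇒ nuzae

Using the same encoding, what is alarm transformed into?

mrmxy

Shifts by position in sleek: pos 0: s→e (+12), pos 1: l→r (+6), pos 2: e→q (+12), pos 3: e→k (+6) — repeating every 2. The shifts repeat in a cycle of length 2: positions 0,1,… shift by +12, +6, then the pattern repeats.
For alarm: a+12=m, l+6=r, a+12=m, r+6=x, m+12=y.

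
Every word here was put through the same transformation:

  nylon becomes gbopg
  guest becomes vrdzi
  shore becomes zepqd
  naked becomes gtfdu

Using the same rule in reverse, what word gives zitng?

stain

n(13)→g(6) and y(24)→b(1) fit y≡9x+19 (mod 26); the inverse of 9 mod 26 is 3. This is an affine cipher: with a=0,…,z=25, each position x becomes (9x+19) mod 26.
Undoing it on zitng: z(25)→3·(25−19)≡18=s; i(8)→3·(8−19)≡19=t; t(19)→3·(19−19)≡0=a; n(13)→3·(13−19)≡8=i; g(6)→3·(6−19)≡13=n (all mod 26).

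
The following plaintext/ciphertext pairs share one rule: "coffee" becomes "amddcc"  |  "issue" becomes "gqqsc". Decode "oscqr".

Compare letters: c→a is +24, o→m is +24, f→d is +24 — a constant shift. Each letter is shifted forward by 24 in the alphabet (a Caesar shift of +24).
Reversing it on oscqr: o−24=q, s−24=u, c−24=e, q−24=s, r−24=t.

quest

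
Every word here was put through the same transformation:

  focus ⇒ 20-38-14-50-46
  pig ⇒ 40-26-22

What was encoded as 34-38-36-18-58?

money

Each letter becomes 2×(its alphabet position, a=1..z=26) + 8.
Decoding 34-38-36-18-58: 34→(34−8)÷2=13=m, 38→(38−8)÷2=15=o, 36→(36−8)÷2=14=n, 18→(18−8)÷2=5=e, 58→(58−8)÷2=25=y.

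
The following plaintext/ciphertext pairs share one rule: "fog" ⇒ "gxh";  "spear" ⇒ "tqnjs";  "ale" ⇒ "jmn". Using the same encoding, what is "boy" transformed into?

cxz

The shift depends on letter class: consonant f→g is +1, but vowel o→x is +9. The rule splits by letter class: vowels +9, consonants +1.
For boy: b(cons)+1=c, o(vowel)+9=x, y(cons)+1=z.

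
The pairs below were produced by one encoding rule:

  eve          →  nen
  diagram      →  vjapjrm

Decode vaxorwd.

uniform

The output letters match the input read backwards, each shifted +9: eve reversed is eve. Read the word backwards and shift each letter +9.
Undoing it on vaxorwd: shift back: v−9=m, a−9=r, x−9=o, o−9=f, r−9=i, w−9=n, d−9=u → mrofinu; then reverse → uniform.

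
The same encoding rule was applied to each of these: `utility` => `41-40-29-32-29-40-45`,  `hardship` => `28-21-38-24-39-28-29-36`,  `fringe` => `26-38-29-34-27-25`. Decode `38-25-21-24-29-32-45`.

u is letter #21 and maps to 41: an offset of 20. Each letter is replaced by its alphabet position (a=1..z=26) + 20.
Undoing it on 38-25-21-24-29-32-45: 38→(38−20)÷1=18=r, 25→(25−20)÷1=5=e, 21→(21−20)÷1=1=a, 24→(24−20)÷1=4=d, 29→(29−20)÷1=9=i, 32→(32−20)÷1=12=l, 45→(45−20)÷1=25=y.

readily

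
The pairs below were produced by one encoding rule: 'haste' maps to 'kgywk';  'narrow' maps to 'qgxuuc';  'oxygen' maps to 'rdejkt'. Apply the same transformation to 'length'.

oktjzn

Shifts by position in haste: pos 0: h→k (+3), pos 1: a→g (+6), pos 2: s→y (+6), pos 3: t→w (+3), pos 4: e→k (+6) — repeating every 3. A repeating key of period 3 is used — shifts +3, +6, +6 over and over.
On length: l+3=o, e+6=k, n+6=t, g+3=j, t+6=z, h+6=n.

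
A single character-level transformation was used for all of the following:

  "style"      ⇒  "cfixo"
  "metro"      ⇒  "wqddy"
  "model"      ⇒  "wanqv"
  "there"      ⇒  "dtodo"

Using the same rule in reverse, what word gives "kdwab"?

armor

Shifts by position in style: pos 0: s→c (+10), pos 1: t→f (+12), pos 2: y→i (+10), pos 3: l→x (+12) — repeating every 2. The shifts repeat in a cycle of length 2: positions 0,1,… shift by +10, +12, then the pattern repeats.
Decoding kdwab: k−10=a, d−12=r, w−10=m, a−12=o, b−10=r.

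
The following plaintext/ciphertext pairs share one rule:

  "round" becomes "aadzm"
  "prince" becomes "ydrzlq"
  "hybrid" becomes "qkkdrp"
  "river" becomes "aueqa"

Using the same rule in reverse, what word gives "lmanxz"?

carbon

A repeating key of period 2 is used — shifts +9, +12 over and over.
Decoding lmanxz: l−9=c, m−12=a, a−9=r, n−12=b, x−9=o, z−12=n.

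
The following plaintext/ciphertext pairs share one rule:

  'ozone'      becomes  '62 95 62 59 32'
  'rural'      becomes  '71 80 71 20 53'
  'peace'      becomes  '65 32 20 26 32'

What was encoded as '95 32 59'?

o(#15)→62 and z(#26)→95: differences scale by 3, so n = 3·pos + 17. With a=1..z=26, the number is 3·pos + 17.
Undoing it on 95 32 59: 95→(95−17)÷3=26=z, 32→(32−17)÷3=5=e, 59→(59−17)÷3=14=n.

zen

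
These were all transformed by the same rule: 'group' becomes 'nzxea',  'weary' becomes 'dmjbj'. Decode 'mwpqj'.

In group: g→n is +7, r→z is +8, o→x is +9, u→e is +10 — the shift increases by 1 each position. Letter i (0-indexed) is shifted by i+7, so successive shifts are 7, 8, 9, ….
Decoding mwpqj: m−7=f, w−8=o, p−9=g, q−10=g, j−11=y.

foggy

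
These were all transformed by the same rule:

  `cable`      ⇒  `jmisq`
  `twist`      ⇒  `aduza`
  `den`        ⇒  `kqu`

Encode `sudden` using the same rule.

Two shifts are in play — +12 for a/e/i/o/u, +7 for every other letter.
On sudden: s(cons)+7=z, u(vowel)+12=g, d(cons)+7=k, d(cons)+7=k, e(vowel)+12=q, n(cons)+7=u.

zgkkqu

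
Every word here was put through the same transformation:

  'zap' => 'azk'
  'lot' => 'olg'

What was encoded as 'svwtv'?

Each pair mirrors across the alphabet (z↔a, a↔z, p↔k): positions sum to 25. Each letter is replaced by its mirror in the alphabet: a↔z, b↔y, c↔x, and so on (the Atbash cipher).
Undoing it on svwtv: s↔h, v↔e, w↔d, t↔g, v↔e.

hedge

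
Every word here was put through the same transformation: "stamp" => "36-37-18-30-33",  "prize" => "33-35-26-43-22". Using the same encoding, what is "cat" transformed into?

s is letter #19 and maps to 36: an offset of 17. Each letter is replaced by its alphabet position (a=1..z=26) + 17.
Applying it to cat: c=3→20, a=1→18, t=20→37.

20-18-37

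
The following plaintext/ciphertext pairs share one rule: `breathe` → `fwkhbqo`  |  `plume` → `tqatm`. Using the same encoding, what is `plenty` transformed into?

The shift increases by 1 at each position, starting from +4: 4, 5, 6, ….
Applying it to plenty: p+4=t, l+5=q, e+6=k, n+7=u, t+8=b, y+9=h.

tqkubh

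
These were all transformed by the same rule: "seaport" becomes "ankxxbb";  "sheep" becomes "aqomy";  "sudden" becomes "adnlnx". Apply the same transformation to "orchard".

The shifts repeat in a cycle of length 3: positions 0,1,… shift by +8, +9, +10, then the pattern repeats.
On orchard: o+8=w, r+9=a, c+10=m, h+8=p, a+9=j, r+10=b, d+8=l.

wampjbl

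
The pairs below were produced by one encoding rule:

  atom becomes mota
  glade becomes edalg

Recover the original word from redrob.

The output letters match the input read backwards: atom reversed is mota. It's just the letters in reverse order.
Undoing it on redrob: then reverse → border.

border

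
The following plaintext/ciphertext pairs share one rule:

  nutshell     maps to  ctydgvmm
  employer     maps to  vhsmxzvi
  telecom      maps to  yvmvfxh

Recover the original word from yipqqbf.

traffic

n(13)→c(2) and u(20)→t(19) fit y≡21x+15 (mod 26); the inverse of 21 mod 26 is 5. This is an affine cipher: with a=0,…,z=25, each position x becomes (21x+15) mod 26.
Decoding yipqqbf: y(24)→5·(24−15)≡19=t; i(8)→5·(8−15)≡17=r; p(15)→5·(15−15)≡0=a; q(16)→5·(16−15)≡5=f; q(16)→5·(16−15)≡5=f; b(1)→5·(1−15)≡8=i; f(5)→5·(5−15)≡2=c (all mod 26).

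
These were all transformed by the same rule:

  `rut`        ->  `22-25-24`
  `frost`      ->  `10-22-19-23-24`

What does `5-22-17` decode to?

arm

r is letter #18 and maps to 22: an offset of 4. Letters become their 1-based position plus 4 (so a→5, b→6, …).
Decoding 5-22-17: 5→(5−4)÷1=1=a, 22→(22−4)÷1=18=r, 17→(17−4)÷1=13=m.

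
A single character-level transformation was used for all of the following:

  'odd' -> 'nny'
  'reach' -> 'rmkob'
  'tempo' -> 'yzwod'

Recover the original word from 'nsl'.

The output letters match the input read backwards, each shifted +10: odd reversed is ddo. The word is reversed, then every letter is shifted forward by 10.
Decoding nsl: shift back: n−10=d, s−10=i, l−10=b → dib; then reverse → bid.

bid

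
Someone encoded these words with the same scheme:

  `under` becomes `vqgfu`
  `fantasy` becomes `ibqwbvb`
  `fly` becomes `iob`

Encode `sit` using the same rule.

The shift depends on letter class: consonant n→q is +3, but vowel u→v is +1. Two shifts are in play — +1 for a/e/i/o/u, +3 for every other letter.
Applying it to sit: s(cons)+3=v, i(vowel)+1=j, t(cons)+3=w.

vjw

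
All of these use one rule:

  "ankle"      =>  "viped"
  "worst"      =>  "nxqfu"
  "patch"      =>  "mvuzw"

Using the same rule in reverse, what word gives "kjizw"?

bunch

This is an affine cipher: with a=0,…,z=25, each position x becomes (15x+21) mod 26.
Undoing it on kjizw: k(10)→7·(10−21)≡1=b; j(9)→7·(9−21)≡20=u; i(8)→7·(8−21)≡13=n; z(25)→7·(25−21)≡2=c; w(22)→7·(22−21)≡7=h (all mod 26).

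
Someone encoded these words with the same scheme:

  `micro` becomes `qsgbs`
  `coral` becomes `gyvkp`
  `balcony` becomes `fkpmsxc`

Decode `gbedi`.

crate

Shifts by position in micro: pos 0: m→q (+4), pos 1: i→s (+10), pos 2: c→g (+4), pos 3: r→b (+10) — repeating every 2. A repeating key of period 2 is used — shifts +4, +10 over and over.
Reversing it on gbedi: g−4=c, b−10=r, e−4=a, d−10=t, i−4=e.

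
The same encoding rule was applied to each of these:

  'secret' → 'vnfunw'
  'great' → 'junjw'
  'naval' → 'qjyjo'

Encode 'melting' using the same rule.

pnowrqj

The rule splits by letter class: vowels +9, consonants +3.
Applying it to melting: m(cons)+3=p, e(vowel)+9=n, l(cons)+3=o, t(cons)+3=w, i(vowel)+9=r, n(cons)+3=q, g(cons)+3=j.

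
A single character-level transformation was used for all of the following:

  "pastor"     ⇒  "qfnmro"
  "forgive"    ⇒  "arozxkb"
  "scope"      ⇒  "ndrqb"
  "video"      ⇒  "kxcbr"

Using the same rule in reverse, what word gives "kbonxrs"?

version

p(15)→q(16) and a(0)→f(5) fit y≡25x+5 (mod 26); the inverse of 25 mod 26 is 25. This is an affine cipher: with a=0,…,z=25, each position x becomes (25x+5) mod 26.
Decoding kbonxrs: k(10)→25·(10−5)≡21=v; b(1)→25·(1−5)≡4=e; o(14)→25·(14−5)≡17=r; n(13)→25·(13−5)≡18=s; x(23)→25·(23−5)≡8=i; r(17)→25·(17−5)≡14=o; s(18)→25·(18−5)≡13=n (all mod 26).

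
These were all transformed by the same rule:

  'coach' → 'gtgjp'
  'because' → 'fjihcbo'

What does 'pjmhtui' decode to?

legally

In coach: c→g is +4, o→t is +5, a→g is +6, c→j is +7 — the shift increases by 1 each position. The shift increases by 1 at each position, starting from +4: 4, 5, 6, ….
Decoding pjmhtui: p−4=l, j−5=e, m−6=g, h−7=a, t−8=l, u−9=l, i−10=y.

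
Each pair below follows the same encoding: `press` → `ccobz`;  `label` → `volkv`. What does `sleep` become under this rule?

zoovc

The output letters match the input read backwards, each shifted +10: press reversed is sserp. The word is reversed, then every letter is shifted forward by 10.
On sleep: reverse → peels; then shift: p+10=z, e+10=o, e+10=o, l+10=v, s+10=c.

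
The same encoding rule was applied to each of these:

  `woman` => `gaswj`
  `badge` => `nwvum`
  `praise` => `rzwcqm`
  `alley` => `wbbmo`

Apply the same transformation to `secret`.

qmezmh

This is an affine cipher: with a=0,…,z=25, each position x becomes (17x+22) mod 26.
For secret: s(18)→17·18+22≡16=q; e(4)→17·4+22≡12=m; c(2)→17·2+22≡4=e; r(17)→17·17+22≡25=z; e(4)→17·4+22≡12=m; t(19)→17·19+22≡7=h (all mod 26).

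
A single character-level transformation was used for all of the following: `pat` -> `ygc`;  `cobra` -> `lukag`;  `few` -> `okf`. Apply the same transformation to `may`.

The shift depends on letter class: consonant p→y is +9, but vowel a→g is +6. The rule splits by letter class: vowels +6, consonants +9.
For may: m(cons)+9=v, a(vowel)+6=g, y(cons)+9=h.

vgh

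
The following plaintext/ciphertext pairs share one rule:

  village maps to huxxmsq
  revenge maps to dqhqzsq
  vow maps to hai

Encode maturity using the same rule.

It's a constant shift of +12 (ROT12).
For maturity: m+12=y, a+12=m, t+12=f, u+12=g, r+12=d, i+12=u, t+12=f, y+12=k.

ymfgdufk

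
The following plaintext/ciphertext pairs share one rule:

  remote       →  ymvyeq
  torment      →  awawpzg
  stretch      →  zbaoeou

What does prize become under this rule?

In remote: r→y is +7, e→m is +8, m→v is +9, o→y is +10 — the shift increases by 1 each position. Each letter shifts forward by (position + 7), i.e. 7, 8, 9, … — the shift grows by one for each successive letter.
For prize: p+7=w, r+8=z, i+9=r, z+10=j, e+11=p.

wzrjp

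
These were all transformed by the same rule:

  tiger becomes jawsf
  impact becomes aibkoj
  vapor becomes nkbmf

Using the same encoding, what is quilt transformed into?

t(19)→j(9) and i(8)→a(0) fit y≡15x+10 (mod 26); the inverse of 15 mod 26 is 7. This is an affine cipher: with a=0,…,z=25, each position x becomes (15x+10) mod 26.
For quilt: q(16)→15·16+10≡16=q; u(20)→15·20+10≡24=y; i(8)→15·8+10≡0=a; l(11)→15·11+10≡19=t; t(19)→15·19+10≡9=j (all mod 26).

qyatj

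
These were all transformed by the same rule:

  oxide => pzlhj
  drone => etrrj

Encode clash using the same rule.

In oxide: o→p is +1, x→z is +2, i→l is +3, d→h is +4 — the shift increases by 1 each position. The shift increases by 1 at each position, starting from +1: 1, 2, 3, ….
Applying it to clash: c+1=d, l+2=n, a+3=d, s+4=w, h+5=m.

dndwm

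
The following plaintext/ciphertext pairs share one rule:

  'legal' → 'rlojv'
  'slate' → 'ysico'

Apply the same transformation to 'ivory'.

In legal: l→r is +6, e→l is +7, g→o is +8, a→j is +9 — the shift increases by 1 each position. Each letter shifts forward by (position + 6), i.e. 6, 7, 8, … — the shift grows by one for each successive letter.
Applying it to ivory: i+6=o, v+7=c, o+8=w, r+9=a, y+10=i.

ocwai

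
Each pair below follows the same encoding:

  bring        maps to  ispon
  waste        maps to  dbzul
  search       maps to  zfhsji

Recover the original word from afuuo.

tenth

The shifts repeat in a cycle of length 2: positions 0,1,… shift by +7, +1, then the pattern repeats.
Undoing it on afuuo: a−7=t, f−1=e, u−7=n, u−1=t, o−7=h.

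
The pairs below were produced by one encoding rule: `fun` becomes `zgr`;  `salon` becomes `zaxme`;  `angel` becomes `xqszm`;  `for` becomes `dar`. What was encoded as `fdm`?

art

The word is reversed, then every letter is shifted forward by 12.
Decoding fdm: shift back: f−12=t, d−12=r, m−12=a → tra; then reverse → art.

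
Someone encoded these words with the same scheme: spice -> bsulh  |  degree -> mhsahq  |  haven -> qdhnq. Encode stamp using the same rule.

bwmvs

Shifts by position in spice: pos 0: s→b (+9), pos 1: p→s (+3), pos 2: i→u (+12), pos 3: c→l (+9), pos 4: e→h (+3) — repeating every 3. The shifts repeat in a cycle of length 3: positions 0,1,… shift by +9, +3, +12, then the pattern repeats.
For stamp: s+9=b, t+3=w, a+12=m, m+9=v, p+3=s.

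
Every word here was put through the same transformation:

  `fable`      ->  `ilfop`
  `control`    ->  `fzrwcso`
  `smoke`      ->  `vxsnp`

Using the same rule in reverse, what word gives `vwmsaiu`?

slipper

Shifts by position in fable: pos 0: f→i (+3), pos 1: a→l (+11), pos 2: b→f (+4), pos 3: l→o (+3), pos 4: e→p (+11) — repeating every 3. The shifts repeat in a cycle of length 3: positions 0,1,… shift by +3, +11, +4, then the pattern repeats.
Decoding vwmsaiu: v−3=s, w−11=l, m−4=i, s−3=p, a−11=p, i−4=e, u−3=r.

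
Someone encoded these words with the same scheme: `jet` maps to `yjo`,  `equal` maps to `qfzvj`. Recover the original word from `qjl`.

gel

The output letters match the input read backwards, each shifted +5: jet reversed is tej. Read the word backwards and shift each letter +5.
Undoing it on qjl: shift back: q−5=l, j−5=e, l−5=g → leg; then reverse → gel.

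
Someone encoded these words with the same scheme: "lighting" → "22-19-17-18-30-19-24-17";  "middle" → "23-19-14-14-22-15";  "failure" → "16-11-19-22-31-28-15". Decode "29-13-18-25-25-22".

l is letter #12 and maps to 22: an offset of 10. Letters become their 1-based position plus 10 (so a→11, b→12, …).
Decoding 29-13-18-25-25-22: 29→(29−10)÷1=19=s, 13→(13−10)÷1=3=c, 18→(18−10)÷1=8=h, 25→(25−10)÷1=15=o, 25→(25−10)÷1=15=o, 22→(22−10)÷1=12=l.

school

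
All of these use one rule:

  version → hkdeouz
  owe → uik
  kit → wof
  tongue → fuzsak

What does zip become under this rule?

The shift depends on letter class: consonant v→h is +12, but vowel e→k is +6. The rule splits by letter class: vowels +6, consonants +12.
Applying it to zip: z(cons)+12=l, i(vowel)+6=o, p(cons)+12=b.

lob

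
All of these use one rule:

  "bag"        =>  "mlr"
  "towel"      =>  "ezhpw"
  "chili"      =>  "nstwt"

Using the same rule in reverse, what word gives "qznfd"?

focus

Compare letters: b→m is +11, a→l is +11, g→r is +11 — a constant shift. Each letter is shifted forward by 11 in the alphabet (a Caesar shift of +11).
Reversing it on qznfd: q−11=f, z−11=o, n−11=c, f−11=u, d−11=s.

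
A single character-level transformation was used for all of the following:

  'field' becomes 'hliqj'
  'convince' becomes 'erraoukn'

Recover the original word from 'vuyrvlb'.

Each letter shifts forward by (position + 2), i.e. 2, 3, 4, … — the shift grows by one for each successive letter.
Decoding vuyrvlb: v−2=t, u−3=r, y−4=u, r−5=m, v−6=p, l−7=e, b−8=t.

trumpet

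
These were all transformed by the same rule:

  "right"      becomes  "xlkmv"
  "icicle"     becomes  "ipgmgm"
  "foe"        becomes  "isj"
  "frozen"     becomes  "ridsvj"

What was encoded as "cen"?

The output letters match the input read backwards, each shifted +4: right reversed is thgir. The word is reversed, then every letter is shifted forward by 4.
Undoing it on cen: shift back: c−4=y, e−4=a, n−4=j → yaj; then reverse → jay.

jay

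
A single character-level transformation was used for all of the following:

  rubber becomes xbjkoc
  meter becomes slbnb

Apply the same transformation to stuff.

yacop

In rubber: r→x is +6, u→b is +7, b→j is +8, b→k is +9 — the shift increases by 1 each position. The shift increases by 1 at each position, starting from +6: 6, 7, 8, ….
On stuff: s+6=y, t+7=a, u+8=c, f+9=o, f+10=p.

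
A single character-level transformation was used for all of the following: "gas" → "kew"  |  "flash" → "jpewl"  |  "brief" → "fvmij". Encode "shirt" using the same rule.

This is a Caesar cipher with shift 4.
Applying it to shirt: s+4=w, h+4=l, i+4=m, r+4=v, t+4=x.

wlmvx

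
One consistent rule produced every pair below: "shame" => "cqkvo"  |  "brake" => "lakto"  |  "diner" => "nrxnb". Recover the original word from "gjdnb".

A repeating key of period 2 is used — shifts +10, +9 over and over.
Reversing it on gjdnb: g−10=w, j−9=a, d−10=t, n−9=e, b−10=r.

water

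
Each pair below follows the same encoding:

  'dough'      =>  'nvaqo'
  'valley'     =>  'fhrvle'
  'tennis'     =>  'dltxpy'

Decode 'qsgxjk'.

Shifts by position in dough: pos 0: d→n (+10), pos 1: o→v (+7), pos 2: u→a (+6), pos 3: g→q (+10), pos 4: h→o (+7) — repeating every 3. The shifts repeat in a cycle of length 3: positions 0,1,… shift by +10, +7, +6, then the pattern repeats.
Decoding qsgxjk: q−10=g, s−7=l, g−6=a, x−10=n, j−7=c, k−6=e.

glance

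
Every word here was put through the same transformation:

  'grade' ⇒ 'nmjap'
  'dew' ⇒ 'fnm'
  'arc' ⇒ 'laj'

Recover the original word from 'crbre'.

visit

The output letters match the input read backwards, each shifted +9: grade reversed is edarg. The word is reversed, then every letter is shifted forward by 9.
Reversing it on crbre: shift back: c−9=t, r−9=i, b−9=s, r−9=i, e−9=v → tisiv; then reverse → visit.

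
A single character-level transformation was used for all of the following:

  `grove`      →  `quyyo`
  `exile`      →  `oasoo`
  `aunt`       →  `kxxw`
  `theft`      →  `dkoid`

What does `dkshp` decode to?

thief

The shifts repeat in a cycle of length 2: positions 0,1,… shift by +10, +3, then the pattern repeats.
Decoding dkshp: d−10=t, k−3=h, s−10=i, h−3=e, p−10=f.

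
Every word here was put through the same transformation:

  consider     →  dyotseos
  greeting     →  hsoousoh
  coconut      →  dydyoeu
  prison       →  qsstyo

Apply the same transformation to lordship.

mysetisq

The rule splits by letter class: vowels +10, consonants +1.
For lordship: l(cons)+1=m, o(vowel)+10=y, r(cons)+1=s, d(cons)+1=e, s(cons)+1=t, h(cons)+1=i, i(vowel)+10=s, p(cons)+1=q.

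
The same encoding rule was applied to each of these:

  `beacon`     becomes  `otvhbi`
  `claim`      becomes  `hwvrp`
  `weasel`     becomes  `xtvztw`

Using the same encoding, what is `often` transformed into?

b(1)→o(14) and e(4)→t(19) fit y≡19x+21 (mod 26); the inverse of 19 mod 26 is 11. Each letter's alphabet position (a=0..z=25) is mapped through 19·x+21 mod 26 — an affine cipher.
Applying it to often: o(14)→19·14+21≡1=b; f(5)→19·5+21≡12=m; t(19)→19·19+21≡18=s; e(4)→19·4+21≡19=t; n(13)→19·13+21≡8=i (all mod 26).

bmsti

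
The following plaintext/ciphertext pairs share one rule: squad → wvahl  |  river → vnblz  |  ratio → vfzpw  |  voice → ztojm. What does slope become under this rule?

wquwm

In squad: s→w is +4, q→v is +5, u→a is +6, a→h is +7 — the shift increases by 1 each position. Each letter shifts forward by (position + 4), i.e. 4, 5, 6, … — the shift grows by one for each successive letter.
On slope: s+4=w, l+5=q, o+6=u, p+7=w, e+8=m.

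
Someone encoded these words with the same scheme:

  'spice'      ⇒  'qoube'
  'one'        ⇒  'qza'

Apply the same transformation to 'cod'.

Read the word backwards and shift each letter +12.
Applying it to cod: reverse → doc; then shift: d+12=p, o+12=a, c+12=o.

pao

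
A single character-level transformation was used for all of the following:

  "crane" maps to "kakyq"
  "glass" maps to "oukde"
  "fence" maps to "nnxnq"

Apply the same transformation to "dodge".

lxnrq

Letter i (0-indexed) is shifted by i+8, so successive shifts are 8, 9, 10, ….
For dodge: d+8=l, o+9=x, d+10=n, g+11=r, e+12=q.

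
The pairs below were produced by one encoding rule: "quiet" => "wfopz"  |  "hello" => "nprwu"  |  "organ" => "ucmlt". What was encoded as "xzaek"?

route

Shifts by position in quiet: pos 0: q→w (+6), pos 1: u→f (+11), pos 2: i→o (+6), pos 3: e→p (+11) — repeating every 2. A repeating key of period 2 is used — shifts +6, +11 over and over.
Decoding xzaek: x−6=r, z−11=o, a−6=u, e−11=t, k−6=e.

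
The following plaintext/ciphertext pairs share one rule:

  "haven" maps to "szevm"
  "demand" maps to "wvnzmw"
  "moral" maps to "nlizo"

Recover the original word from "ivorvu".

This is the alphabet-reversal cipher (Atbash): a becomes z, b becomes y, etc.
Decoding ivorvu: i↔r, v↔e, o↔l, r↔i, v↔e, u↔f.

relief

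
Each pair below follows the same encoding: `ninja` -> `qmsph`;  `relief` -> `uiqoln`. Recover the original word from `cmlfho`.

zigzag

In ninja: n→q is +3, i→m is +4, n→s is +5, j→p is +6 — the shift increases by 1 each position. Letter i (0-indexed) is shifted by i+3, so successive shifts are 3, 4, 5, ….
Decoding cmlfho: c−3=z, m−4=i, l−5=g, f−6=z, h−7=a, o−8=g.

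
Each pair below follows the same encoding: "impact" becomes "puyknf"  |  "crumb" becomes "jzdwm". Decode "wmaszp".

In impact: i→p is +7, m→u is +8, p→y is +9, a→k is +10 — the shift increases by 1 each position. Each letter shifts forward by (position + 7), i.e. 7, 8, 9, … — the shift grows by one for each successive letter.
Reversing it on wmaszp: w−7=p, m−8=e, a−9=r, s−10=i, z−11=o, p−12=d.

period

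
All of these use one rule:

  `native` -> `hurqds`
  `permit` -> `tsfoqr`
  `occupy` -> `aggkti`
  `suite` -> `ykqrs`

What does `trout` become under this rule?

n(13)→h(7) and a(0)→u(20) fit y≡19x+20 (mod 26); the inverse of 19 mod 26 is 11. This is an affine cipher: with a=0,…,z=25, each position x becomes (19x+20) mod 26.
Applying it to trout: t(19)→19·19+20≡17=r; r(17)→19·17+20≡5=f; o(14)→19·14+20≡0=a; u(20)→19·20+20≡10=k; t(19)→19·19+20≡17=r (all mod 26).

rfakr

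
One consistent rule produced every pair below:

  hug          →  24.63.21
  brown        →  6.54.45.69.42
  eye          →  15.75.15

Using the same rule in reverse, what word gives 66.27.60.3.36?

h(#8)→24 and u(#21)→63: differences scale by 3, so n = 3·pos + 0. Each letter becomes 3×(its alphabet position, a=1..z=26).
Decoding 66.27.60.3.36: 66→(66−0)÷3=22=v, 27→(27−0)÷3=9=i, 60→(60−0)÷3=20=t, 3→(3−0)÷3=1=a, 36→(36−0)÷3=12=l.

vital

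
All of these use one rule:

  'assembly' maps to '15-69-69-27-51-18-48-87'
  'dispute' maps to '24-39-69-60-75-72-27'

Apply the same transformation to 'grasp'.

a(#1)→15 and s(#19)→69: differences scale by 3, so n = 3·pos + 12. The formula is n = 3×(alphabet index, a=1) + 12.
Applying it to grasp: g=7→33, r=18→66, a=1→15, s=19→69, p=16→60.

33-66-15-69-60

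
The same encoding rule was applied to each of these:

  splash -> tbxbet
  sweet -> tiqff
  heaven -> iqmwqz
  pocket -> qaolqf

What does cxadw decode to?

The shifts repeat in a cycle of length 3: positions 0,1,… shift by +1, +12, +12, then the pattern repeats.
Decoding cxadw: c−1=b, x−12=l, a−12=o, d−1=c, w−12=k.

block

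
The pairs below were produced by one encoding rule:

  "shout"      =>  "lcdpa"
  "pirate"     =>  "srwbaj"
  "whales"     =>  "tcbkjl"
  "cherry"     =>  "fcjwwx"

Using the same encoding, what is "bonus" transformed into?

s(18)→l(11) and h(7)→c(2) fit y≡15x+1 (mod 26); the inverse of 15 mod 26 is 7. This is an affine cipher: with a=0,…,z=25, each position x becomes (15x+1) mod 26.
On bonus: b(1)→15·1+1≡16=q; o(14)→15·14+1≡3=d; n(13)→15·13+1≡14=o; u(20)→15·20+1≡15=p; s(18)→15·18+1≡11=l (all mod 26).

qdopl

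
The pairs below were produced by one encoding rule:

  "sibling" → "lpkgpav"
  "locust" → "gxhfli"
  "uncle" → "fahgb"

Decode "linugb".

Each letter's alphabet position (a=0..z=25) is mapped through 23·x+13 mod 26 — an affine cipher.
Decoding linugb: l(11)→17·(11−13)≡18=s; i(8)→17·(8−13)≡19=t; n(13)→17·(13−13)≡0=a; u(20)→17·(20−13)≡15=p; g(6)→17·(6−13)≡11=l; b(1)→17·(1−13)≡4=e (all mod 26).

staple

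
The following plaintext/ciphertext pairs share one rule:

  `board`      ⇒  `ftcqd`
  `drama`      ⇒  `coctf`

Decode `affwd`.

buddy

The output letters match the input read backwards, each shifted +2: board reversed is draob. Two steps: reverse the string, then apply a Caesar shift of +2.
Undoing it on affwd: shift back: a−2=y, f−2=d, f−2=d, w−2=u, d−2=b → yddub; then reverse → buddy.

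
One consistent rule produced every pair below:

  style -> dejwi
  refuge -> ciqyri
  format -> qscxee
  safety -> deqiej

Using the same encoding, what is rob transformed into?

Two shifts are in play — +4 for a/e/i/o/u, +11 for every other letter.
On rob: r(cons)+11=c, o(vowel)+4=s, b(cons)+11=m.

csm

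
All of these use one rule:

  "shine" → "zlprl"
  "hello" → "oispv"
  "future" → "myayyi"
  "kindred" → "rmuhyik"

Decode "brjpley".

unclear

It's a Vigenère-style cipher with numeric key [7,4]: position i shifts by key[i mod 2].
Decoding brjpley: b−7=u, r−4=n, j−7=c, p−4=l, l−7=e, e−4=a, y−7=r.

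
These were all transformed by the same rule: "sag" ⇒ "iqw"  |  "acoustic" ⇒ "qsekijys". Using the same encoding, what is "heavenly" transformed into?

xuqludbo

Compare letters: s→i is +16, a→q is +16, g→w is +16 — a constant shift. Each letter is shifted forward by 16 in the alphabet (a Caesar shift of +16).
For heavenly: h+16=x, e+16=u, a+16=q, v+16=l, e+16=u, n+16=d, l+16=b, y+16=o.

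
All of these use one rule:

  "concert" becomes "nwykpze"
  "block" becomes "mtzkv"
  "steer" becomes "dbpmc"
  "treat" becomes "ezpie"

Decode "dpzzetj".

shortly

Shifts by position in concert: pos 0: c→n (+11), pos 1: o→w (+8), pos 2: n→y (+11), pos 3: c→k (+8) — repeating every 2. The shifts repeat in a cycle of length 2: positions 0,1,… shift by +11, +8, then the pattern repeats.
Undoing it on dpzzetj: d−11=s, p−8=h, z−11=o, z−8=r, e−11=t, t−8=l, j−11=y.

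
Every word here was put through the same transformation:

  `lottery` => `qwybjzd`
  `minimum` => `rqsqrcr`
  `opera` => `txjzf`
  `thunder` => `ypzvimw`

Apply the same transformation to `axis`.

ffna

It's a Vigenère-style cipher with numeric key [5,8]: position i shifts by key[i mod 2].
On axis: a+5=f, x+8=f, i+5=n, s+8=a.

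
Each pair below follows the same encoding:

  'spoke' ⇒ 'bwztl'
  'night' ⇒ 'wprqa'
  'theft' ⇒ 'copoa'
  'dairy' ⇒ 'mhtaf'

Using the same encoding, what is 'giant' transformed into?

Shifts by position in spoke: pos 0: s→b (+9), pos 1: p→w (+7), pos 2: o→z (+11), pos 3: k→t (+9), pos 4: e→l (+7) — repeating every 3. It's a Vigenère-style cipher with numeric key [9,7,11]: position i shifts by key[i mod 3].
For giant: g+9=p, i+7=p, a+11=l, n+9=w, t+7=a.

pplwa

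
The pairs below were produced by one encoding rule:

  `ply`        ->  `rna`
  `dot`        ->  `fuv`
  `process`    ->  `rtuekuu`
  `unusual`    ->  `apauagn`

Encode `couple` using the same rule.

euarnk

The shift depends on letter class: consonant p→r is +2, but vowel o→u is +6. Two shifts are in play — +6 for a/e/i/o/u, +2 for every other letter.
For couple: c(cons)+2=e, o(vowel)+6=u, u(vowel)+6=a, p(cons)+2=r, l(cons)+2=n, e(vowel)+6=k.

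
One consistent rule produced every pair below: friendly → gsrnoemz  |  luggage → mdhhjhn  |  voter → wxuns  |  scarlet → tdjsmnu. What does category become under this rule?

djunhxsz

The shift depends on letter class: consonant f→g is +1, but vowel i→r is +9. Two shifts are in play — +9 for a/e/i/o/u, +1 for every other letter.
For category: c(cons)+1=d, a(vowel)+9=j, t(cons)+1=u, e(vowel)+9=n, g(cons)+1=h, o(vowel)+9=x, r(cons)+1=s, y(cons)+1=z.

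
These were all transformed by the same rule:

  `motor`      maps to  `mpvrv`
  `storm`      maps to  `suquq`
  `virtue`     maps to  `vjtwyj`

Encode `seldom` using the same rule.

The shift increases by 1 at each position, starting from +0: 0, 1, 2, ….
On seldom: s+0=s, e+1=f, l+2=n, d+3=g, o+4=s, m+5=r.

sfngsr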